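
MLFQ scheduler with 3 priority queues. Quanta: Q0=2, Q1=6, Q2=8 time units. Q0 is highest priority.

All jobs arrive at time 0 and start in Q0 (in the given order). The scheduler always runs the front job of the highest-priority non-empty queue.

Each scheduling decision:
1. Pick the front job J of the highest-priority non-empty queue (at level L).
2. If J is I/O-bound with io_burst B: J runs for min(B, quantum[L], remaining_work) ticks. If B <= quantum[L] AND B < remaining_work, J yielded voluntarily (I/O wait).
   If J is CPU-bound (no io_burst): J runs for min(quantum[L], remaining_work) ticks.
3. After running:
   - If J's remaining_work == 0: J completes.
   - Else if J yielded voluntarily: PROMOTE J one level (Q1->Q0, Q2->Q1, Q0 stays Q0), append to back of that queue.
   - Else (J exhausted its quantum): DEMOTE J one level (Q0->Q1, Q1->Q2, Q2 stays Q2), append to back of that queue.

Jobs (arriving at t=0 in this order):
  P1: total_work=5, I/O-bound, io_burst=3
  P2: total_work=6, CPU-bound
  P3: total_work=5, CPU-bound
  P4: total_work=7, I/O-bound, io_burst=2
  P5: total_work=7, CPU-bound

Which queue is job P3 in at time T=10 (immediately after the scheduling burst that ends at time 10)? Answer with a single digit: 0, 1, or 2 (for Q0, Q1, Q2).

t=0-2: P1@Q0 runs 2, rem=3, quantum used, demote→Q1. Q0=[P2,P3,P4,P5] Q1=[P1] Q2=[]
t=2-4: P2@Q0 runs 2, rem=4, quantum used, demote→Q1. Q0=[P3,P4,P5] Q1=[P1,P2] Q2=[]
t=4-6: P3@Q0 runs 2, rem=3, quantum used, demote→Q1. Q0=[P4,P5] Q1=[P1,P2,P3] Q2=[]
t=6-8: P4@Q0 runs 2, rem=5, I/O yield, promote→Q0. Q0=[P5,P4] Q1=[P1,P2,P3] Q2=[]
t=8-10: P5@Q0 runs 2, rem=5, quantum used, demote→Q1. Q0=[P4] Q1=[P1,P2,P3,P5] Q2=[]
t=10-12: P4@Q0 runs 2, rem=3, I/O yield, promote→Q0. Q0=[P4] Q1=[P1,P2,P3,P5] Q2=[]
t=12-14: P4@Q0 runs 2, rem=1, I/O yield, promote→Q0. Q0=[P4] Q1=[P1,P2,P3,P5] Q2=[]
t=14-15: P4@Q0 runs 1, rem=0, completes. Q0=[] Q1=[P1,P2,P3,P5] Q2=[]
t=15-18: P1@Q1 runs 3, rem=0, completes. Q0=[] Q1=[P2,P3,P5] Q2=[]
t=18-22: P2@Q1 runs 4, rem=0, completes. Q0=[] Q1=[P3,P5] Q2=[]
t=22-25: P3@Q1 runs 3, rem=0, completes. Q0=[] Q1=[P5] Q2=[]
t=25-30: P5@Q1 runs 5, rem=0, completes. Q0=[] Q1=[] Q2=[]

Answer: 1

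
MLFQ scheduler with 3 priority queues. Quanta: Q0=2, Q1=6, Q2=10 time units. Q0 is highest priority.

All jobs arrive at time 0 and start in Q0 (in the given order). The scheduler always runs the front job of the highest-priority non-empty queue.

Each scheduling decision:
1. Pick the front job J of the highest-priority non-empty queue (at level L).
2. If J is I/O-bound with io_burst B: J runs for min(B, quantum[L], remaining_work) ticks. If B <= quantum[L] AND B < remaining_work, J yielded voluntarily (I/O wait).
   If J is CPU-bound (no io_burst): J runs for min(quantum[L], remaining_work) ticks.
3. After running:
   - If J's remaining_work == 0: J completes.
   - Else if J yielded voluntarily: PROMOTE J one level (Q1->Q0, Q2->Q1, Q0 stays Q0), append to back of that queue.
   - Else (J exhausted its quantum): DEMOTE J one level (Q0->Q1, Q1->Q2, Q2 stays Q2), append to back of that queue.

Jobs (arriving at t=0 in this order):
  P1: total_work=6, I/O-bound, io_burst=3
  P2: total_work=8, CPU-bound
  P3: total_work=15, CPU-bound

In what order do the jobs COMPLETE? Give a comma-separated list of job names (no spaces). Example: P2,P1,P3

Answer: P1,P2,P3

Derivation:
t=0-2: P1@Q0 runs 2, rem=4, quantum used, demote→Q1. Q0=[P2,P3] Q1=[P1] Q2=[]
t=2-4: P2@Q0 runs 2, rem=6, quantum used, demote→Q1. Q0=[P3] Q1=[P1,P2] Q2=[]
t=4-6: P3@Q0 runs 2, rem=13, quantum used, demote→Q1. Q0=[] Q1=[P1,P2,P3] Q2=[]
t=6-9: P1@Q1 runs 3, rem=1, I/O yield, promote→Q0. Q0=[P1] Q1=[P2,P3] Q2=[]
t=9-10: P1@Q0 runs 1, rem=0, completes. Q0=[] Q1=[P2,P3] Q2=[]
t=10-16: P2@Q1 runs 6, rem=0, completes. Q0=[] Q1=[P3] Q2=[]
t=16-22: P3@Q1 runs 6, rem=7, quantum used, demote→Q2. Q0=[] Q1=[] Q2=[P3]
t=22-29: P3@Q2 runs 7, rem=0, completes. Q0=[] Q1=[] Q2=[]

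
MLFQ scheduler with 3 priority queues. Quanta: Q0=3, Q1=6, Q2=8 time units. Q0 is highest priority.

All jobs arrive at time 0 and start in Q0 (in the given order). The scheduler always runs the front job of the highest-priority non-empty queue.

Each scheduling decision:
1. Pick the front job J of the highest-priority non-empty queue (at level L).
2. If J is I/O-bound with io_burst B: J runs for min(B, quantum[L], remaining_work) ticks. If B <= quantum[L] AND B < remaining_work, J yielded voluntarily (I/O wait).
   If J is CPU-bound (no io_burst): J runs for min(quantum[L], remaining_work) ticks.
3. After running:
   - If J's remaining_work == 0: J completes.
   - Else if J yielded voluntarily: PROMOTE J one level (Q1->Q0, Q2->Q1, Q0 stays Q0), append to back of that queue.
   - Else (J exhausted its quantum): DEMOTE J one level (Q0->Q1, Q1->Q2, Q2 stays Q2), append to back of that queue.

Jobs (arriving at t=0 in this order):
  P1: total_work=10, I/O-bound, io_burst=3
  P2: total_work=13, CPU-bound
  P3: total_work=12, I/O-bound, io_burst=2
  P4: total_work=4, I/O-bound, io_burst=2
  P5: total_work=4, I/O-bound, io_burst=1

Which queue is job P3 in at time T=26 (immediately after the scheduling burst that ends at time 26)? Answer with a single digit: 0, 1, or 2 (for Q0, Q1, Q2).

t=0-3: P1@Q0 runs 3, rem=7, I/O yield, promote→Q0. Q0=[P2,P3,P4,P5,P1] Q1=[] Q2=[]
t=3-6: P2@Q0 runs 3, rem=10, quantum used, demote→Q1. Q0=[P3,P4,P5,P1] Q1=[P2] Q2=[]
t=6-8: P3@Q0 runs 2, rem=10, I/O yield, promote→Q0. Q0=[P4,P5,P1,P3] Q1=[P2] Q2=[]
t=8-10: P4@Q0 runs 2, rem=2, I/O yield, promote→Q0. Q0=[P5,P1,P3,P4] Q1=[P2] Q2=[]
t=10-11: P5@Q0 runs 1, rem=3, I/O yield, promote→Q0. Q0=[P1,P3,P4,P5] Q1=[P2] Q2=[]
t=11-14: P1@Q0 runs 3, rem=4, I/O yield, promote→Q0. Q0=[P3,P4,P5,P1] Q1=[P2] Q2=[]
t=14-16: P3@Q0 runs 2, rem=8, I/O yield, promote→Q0. Q0=[P4,P5,P1,P3] Q1=[P2] Q2=[]
t=16-18: P4@Q0 runs 2, rem=0, completes. Q0=[P5,P1,P3] Q1=[P2] Q2=[]
t=18-19: P5@Q0 runs 1, rem=2, I/O yield, promote→Q0. Q0=[P1,P3,P5] Q1=[P2] Q2=[]
t=19-22: P1@Q0 runs 3, rem=1, I/O yield, promote→Q0. Q0=[P3,P5,P1] Q1=[P2] Q2=[]
t=22-24: P3@Q0 runs 2, rem=6, I/O yield, promote→Q0. Q0=[P5,P1,P3] Q1=[P2] Q2=[]
t=24-25: P5@Q0 runs 1, rem=1, I/O yield, promote→Q0. Q0=[P1,P3,P5] Q1=[P2] Q2=[]
t=25-26: P1@Q0 runs 1, rem=0, completes. Q0=[P3,P5] Q1=[P2] Q2=[]
t=26-28: P3@Q0 runs 2, rem=4, I/O yield, promote→Q0. Q0=[P5,P3] Q1=[P2] Q2=[]
t=28-29: P5@Q0 runs 1, rem=0, completes. Q0=[P3] Q1=[P2] Q2=[]
t=29-31: P3@Q0 runs 2, rem=2, I/O yield, promote→Q0. Q0=[P3] Q1=[P2] Q2=[]
t=31-33: P3@Q0 runs 2, rem=0, completes. Q0=[] Q1=[P2] Q2=[]
t=33-39: P2@Q1 runs 6, rem=4, quantum used, demote→Q2. Q0=[] Q1=[] Q2=[P2]
t=39-43: P2@Q2 runs 4, rem=0, completes. Q0=[] Q1=[] Q2=[]

Answer: 0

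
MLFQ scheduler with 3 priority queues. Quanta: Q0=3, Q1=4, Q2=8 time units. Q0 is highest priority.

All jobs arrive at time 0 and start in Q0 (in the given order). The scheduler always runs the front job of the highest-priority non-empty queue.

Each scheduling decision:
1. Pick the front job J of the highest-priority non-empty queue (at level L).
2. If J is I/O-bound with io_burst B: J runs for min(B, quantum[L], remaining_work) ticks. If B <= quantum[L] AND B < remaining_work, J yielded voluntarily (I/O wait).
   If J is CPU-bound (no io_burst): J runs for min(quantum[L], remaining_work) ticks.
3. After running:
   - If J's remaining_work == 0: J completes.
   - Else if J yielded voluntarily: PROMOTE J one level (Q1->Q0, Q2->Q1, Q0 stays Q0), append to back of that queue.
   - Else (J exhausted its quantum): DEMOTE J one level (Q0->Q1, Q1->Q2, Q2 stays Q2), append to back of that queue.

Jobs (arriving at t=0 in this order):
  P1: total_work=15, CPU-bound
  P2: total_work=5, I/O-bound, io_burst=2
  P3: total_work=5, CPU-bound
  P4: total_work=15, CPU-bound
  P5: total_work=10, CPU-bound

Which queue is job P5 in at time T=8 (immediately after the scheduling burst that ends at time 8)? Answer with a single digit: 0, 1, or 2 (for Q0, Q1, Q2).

t=0-3: P1@Q0 runs 3, rem=12, quantum used, demote→Q1. Q0=[P2,P3,P4,P5] Q1=[P1] Q2=[]
t=3-5: P2@Q0 runs 2, rem=3, I/O yield, promote→Q0. Q0=[P3,P4,P5,P2] Q1=[P1] Q2=[]
t=5-8: P3@Q0 runs 3, rem=2, quantum used, demote→Q1. Q0=[P4,P5,P2] Q1=[P1,P3] Q2=[]
t=8-11: P4@Q0 runs 3, rem=12, quantum used, demote→Q1. Q0=[P5,P2] Q1=[P1,P3,P4] Q2=[]
t=11-14: P5@Q0 runs 3, rem=7, quantum used, demote→Q1. Q0=[P2] Q1=[P1,P3,P4,P5] Q2=[]
t=14-16: P2@Q0 runs 2, rem=1, I/O yield, promote→Q0. Q0=[P2] Q1=[P1,P3,P4,P5] Q2=[]
t=16-17: P2@Q0 runs 1, rem=0, completes. Q0=[] Q1=[P1,P3,P4,P5] Q2=[]
t=17-21: P1@Q1 runs 4, rem=8, quantum used, demote→Q2. Q0=[] Q1=[P3,P4,P5] Q2=[P1]
t=21-23: P3@Q1 runs 2, rem=0, completes. Q0=[] Q1=[P4,P5] Q2=[P1]
t=23-27: P4@Q1 runs 4, rem=8, quantum used, demote→Q2. Q0=[] Q1=[P5] Q2=[P1,P4]
t=27-31: P5@Q1 runs 4, rem=3, quantum used, demote→Q2. Q0=[] Q1=[] Q2=[P1,P4,P5]
t=31-39: P1@Q2 runs 8, rem=0, completes. Q0=[] Q1=[] Q2=[P4,P5]
t=39-47: P4@Q2 runs 8, rem=0, completes. Q0=[] Q1=[] Q2=[P5]
t=47-50: P5@Q2 runs 3, rem=0, completes. Q0=[] Q1=[] Q2=[]

Answer: 0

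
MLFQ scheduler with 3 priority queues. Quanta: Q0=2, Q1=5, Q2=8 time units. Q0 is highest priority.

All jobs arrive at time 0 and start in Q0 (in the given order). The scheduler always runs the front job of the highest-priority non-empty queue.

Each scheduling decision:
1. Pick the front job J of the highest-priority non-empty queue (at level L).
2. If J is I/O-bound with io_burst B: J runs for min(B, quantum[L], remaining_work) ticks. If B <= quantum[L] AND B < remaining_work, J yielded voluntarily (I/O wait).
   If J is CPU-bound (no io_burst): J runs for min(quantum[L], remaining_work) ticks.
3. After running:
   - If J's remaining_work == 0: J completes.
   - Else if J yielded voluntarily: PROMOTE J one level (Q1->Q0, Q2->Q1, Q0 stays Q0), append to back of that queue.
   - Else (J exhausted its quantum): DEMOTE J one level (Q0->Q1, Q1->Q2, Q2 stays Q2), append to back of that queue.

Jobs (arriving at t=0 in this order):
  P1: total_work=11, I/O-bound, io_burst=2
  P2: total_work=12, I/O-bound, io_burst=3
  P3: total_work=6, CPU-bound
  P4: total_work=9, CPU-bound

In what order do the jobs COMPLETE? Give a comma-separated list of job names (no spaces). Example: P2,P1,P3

t=0-2: P1@Q0 runs 2, rem=9, I/O yield, promote→Q0. Q0=[P2,P3,P4,P1] Q1=[] Q2=[]
t=2-4: P2@Q0 runs 2, rem=10, quantum used, demote→Q1. Q0=[P3,P4,P1] Q1=[P2] Q2=[]
t=4-6: P3@Q0 runs 2, rem=4, quantum used, demote→Q1. Q0=[P4,P1] Q1=[P2,P3] Q2=[]
t=6-8: P4@Q0 runs 2, rem=7, quantum used, demote→Q1. Q0=[P1] Q1=[P2,P3,P4] Q2=[]
t=8-10: P1@Q0 runs 2, rem=7, I/O yield, promote→Q0. Q0=[P1] Q1=[P2,P3,P4] Q2=[]
t=10-12: P1@Q0 runs 2, rem=5, I/O yield, promote→Q0. Q0=[P1] Q1=[P2,P3,P4] Q2=[]
t=12-14: P1@Q0 runs 2, rem=3, I/O yield, promote→Q0. Q0=[P1] Q1=[P2,P3,P4] Q2=[]
t=14-16: P1@Q0 runs 2, rem=1, I/O yield, promote→Q0. Q0=[P1] Q1=[P2,P3,P4] Q2=[]
t=16-17: P1@Q0 runs 1, rem=0, completes. Q0=[] Q1=[P2,P3,P4] Q2=[]
t=17-20: P2@Q1 runs 3, rem=7, I/O yield, promote→Q0. Q0=[P2] Q1=[P3,P4] Q2=[]
t=20-22: P2@Q0 runs 2, rem=5, quantum used, demote→Q1. Q0=[] Q1=[P3,P4,P2] Q2=[]
t=22-26: P3@Q1 runs 4, rem=0, completes. Q0=[] Q1=[P4,P2] Q2=[]
t=26-31: P4@Q1 runs 5, rem=2, quantum used, demote→Q2. Q0=[] Q1=[P2] Q2=[P4]
t=31-34: P2@Q1 runs 3, rem=2, I/O yield, promote→Q0. Q0=[P2] Q1=[] Q2=[P4]
t=34-36: P2@Q0 runs 2, rem=0, completes. Q0=[] Q1=[] Q2=[P4]
t=36-38: P4@Q2 runs 2, rem=0, completes. Q0=[] Q1=[] Q2=[]

Answer: P1,P3,P2,P4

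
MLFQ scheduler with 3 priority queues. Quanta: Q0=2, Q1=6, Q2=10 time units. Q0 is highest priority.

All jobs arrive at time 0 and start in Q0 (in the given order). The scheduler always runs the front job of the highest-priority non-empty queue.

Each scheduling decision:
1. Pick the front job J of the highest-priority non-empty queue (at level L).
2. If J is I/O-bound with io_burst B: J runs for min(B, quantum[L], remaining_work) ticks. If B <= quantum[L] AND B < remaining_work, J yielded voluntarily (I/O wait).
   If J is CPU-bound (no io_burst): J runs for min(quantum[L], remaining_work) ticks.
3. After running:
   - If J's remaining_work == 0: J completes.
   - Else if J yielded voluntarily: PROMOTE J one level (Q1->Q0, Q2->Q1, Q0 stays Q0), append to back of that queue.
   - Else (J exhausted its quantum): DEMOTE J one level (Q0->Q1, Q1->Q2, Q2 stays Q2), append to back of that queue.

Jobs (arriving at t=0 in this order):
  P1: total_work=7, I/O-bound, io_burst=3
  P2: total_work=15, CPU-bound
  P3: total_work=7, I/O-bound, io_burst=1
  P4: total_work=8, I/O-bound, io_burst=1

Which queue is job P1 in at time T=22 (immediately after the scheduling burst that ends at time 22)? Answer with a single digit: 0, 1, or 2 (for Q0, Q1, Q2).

t=0-2: P1@Q0 runs 2, rem=5, quantum used, demote→Q1. Q0=[P2,P3,P4] Q1=[P1] Q2=[]
t=2-4: P2@Q0 runs 2, rem=13, quantum used, demote→Q1. Q0=[P3,P4] Q1=[P1,P2] Q2=[]
t=4-5: P3@Q0 runs 1, rem=6, I/O yield, promote→Q0. Q0=[P4,P3] Q1=[P1,P2] Q2=[]
t=5-6: P4@Q0 runs 1, rem=7, I/O yield, promote→Q0. Q0=[P3,P4] Q1=[P1,P2] Q2=[]
t=6-7: P3@Q0 runs 1, rem=5, I/O yield, promote→Q0. Q0=[P4,P3] Q1=[P1,P2] Q2=[]
t=7-8: P4@Q0 runs 1, rem=6, I/O yield, promote→Q0. Q0=[P3,P4] Q1=[P1,P2] Q2=[]
t=8-9: P3@Q0 runs 1, rem=4, I/O yield, promote→Q0. Q0=[P4,P3] Q1=[P1,P2] Q2=[]
t=9-10: P4@Q0 runs 1, rem=5, I/O yield, promote→Q0. Q0=[P3,P4] Q1=[P1,P2] Q2=[]
t=10-11: P3@Q0 runs 1, rem=3, I/O yield, promote→Q0. Q0=[P4,P3] Q1=[P1,P2] Q2=[]
t=11-12: P4@Q0 runs 1, rem=4, I/O yield, promote→Q0. Q0=[P3,P4] Q1=[P1,P2] Q2=[]
t=12-13: P3@Q0 runs 1, rem=2, I/O yield, promote→Q0. Q0=[P4,P3] Q1=[P1,P2] Q2=[]
t=13-14: P4@Q0 runs 1, rem=3, I/O yield, promote→Q0. Q0=[P3,P4] Q1=[P1,P2] Q2=[]
t=14-15: P3@Q0 runs 1, rem=1, I/O yield, promote→Q0. Q0=[P4,P3] Q1=[P1,P2] Q2=[]
t=15-16: P4@Q0 runs 1, rem=2, I/O yield, promote→Q0. Q0=[P3,P4] Q1=[P1,P2] Q2=[]
t=16-17: P3@Q0 runs 1, rem=0, completes. Q0=[P4] Q1=[P1,P2] Q2=[]
t=17-18: P4@Q0 runs 1, rem=1, I/O yield, promote→Q0. Q0=[P4] Q1=[P1,P2] Q2=[]
t=18-19: P4@Q0 runs 1, rem=0, completes. Q0=[] Q1=[P1,P2] Q2=[]
t=19-22: P1@Q1 runs 3, rem=2, I/O yield, promote→Q0. Q0=[P1] Q1=[P2] Q2=[]
t=22-24: P1@Q0 runs 2, rem=0, completes. Q0=[] Q1=[P2] Q2=[]
t=24-30: P2@Q1 runs 6, rem=7, quantum used, demote→Q2. Q0=[] Q1=[] Q2=[P2]
t=30-37: P2@Q2 runs 7, rem=0, completes. Q0=[] Q1=[] Q2=[]

Answer: 0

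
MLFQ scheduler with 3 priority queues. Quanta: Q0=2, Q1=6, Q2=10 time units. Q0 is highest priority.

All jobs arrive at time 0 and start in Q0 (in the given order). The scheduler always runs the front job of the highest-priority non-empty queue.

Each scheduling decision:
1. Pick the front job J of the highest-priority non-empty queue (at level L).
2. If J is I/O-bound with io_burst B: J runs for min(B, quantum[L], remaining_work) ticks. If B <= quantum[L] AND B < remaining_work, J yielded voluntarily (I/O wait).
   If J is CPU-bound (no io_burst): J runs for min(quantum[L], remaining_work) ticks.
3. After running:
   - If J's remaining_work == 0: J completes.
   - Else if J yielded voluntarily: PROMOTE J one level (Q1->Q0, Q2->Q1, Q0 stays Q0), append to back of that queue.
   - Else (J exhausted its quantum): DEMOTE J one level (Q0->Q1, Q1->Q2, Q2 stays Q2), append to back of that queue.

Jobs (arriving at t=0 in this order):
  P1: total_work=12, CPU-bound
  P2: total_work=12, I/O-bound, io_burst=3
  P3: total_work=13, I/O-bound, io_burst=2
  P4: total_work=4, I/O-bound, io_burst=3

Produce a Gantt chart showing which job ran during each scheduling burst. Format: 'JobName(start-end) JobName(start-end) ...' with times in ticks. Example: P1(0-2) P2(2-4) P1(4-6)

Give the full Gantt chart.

t=0-2: P1@Q0 runs 2, rem=10, quantum used, demote→Q1. Q0=[P2,P3,P4] Q1=[P1] Q2=[]
t=2-4: P2@Q0 runs 2, rem=10, quantum used, demote→Q1. Q0=[P3,P4] Q1=[P1,P2] Q2=[]
t=4-6: P3@Q0 runs 2, rem=11, I/O yield, promote→Q0. Q0=[P4,P3] Q1=[P1,P2] Q2=[]
t=6-8: P4@Q0 runs 2, rem=2, quantum used, demote→Q1. Q0=[P3] Q1=[P1,P2,P4] Q2=[]
t=8-10: P3@Q0 runs 2, rem=9, I/O yield, promote→Q0. Q0=[P3] Q1=[P1,P2,P4] Q2=[]
t=10-12: P3@Q0 runs 2, rem=7, I/O yield, promote→Q0. Q0=[P3] Q1=[P1,P2,P4] Q2=[]
t=12-14: P3@Q0 runs 2, rem=5, I/O yield, promote→Q0. Q0=[P3] Q1=[P1,P2,P4] Q2=[]
t=14-16: P3@Q0 runs 2, rem=3, I/O yield, promote→Q0. Q0=[P3] Q1=[P1,P2,P4] Q2=[]
t=16-18: P3@Q0 runs 2, rem=1, I/O yield, promote→Q0. Q0=[P3] Q1=[P1,P2,P4] Q2=[]
t=18-19: P3@Q0 runs 1, rem=0, completes. Q0=[] Q1=[P1,P2,P4] Q2=[]
t=19-25: P1@Q1 runs 6, rem=4, quantum used, demote→Q2. Q0=[] Q1=[P2,P4] Q2=[P1]
t=25-28: P2@Q1 runs 3, rem=7, I/O yield, promote→Q0. Q0=[P2] Q1=[P4] Q2=[P1]
t=28-30: P2@Q0 runs 2, rem=5, quantum used, demote→Q1. Q0=[] Q1=[P4,P2] Q2=[P1]
t=30-32: P4@Q1 runs 2, rem=0, completes. Q0=[] Q1=[P2] Q2=[P1]
t=32-35: P2@Q1 runs 3, rem=2, I/O yield, promote→Q0. Q0=[P2] Q1=[] Q2=[P1]
t=35-37: P2@Q0 runs 2, rem=0, completes. Q0=[] Q1=[] Q2=[P1]
t=37-41: P1@Q2 runs 4, rem=0, completes. Q0=[] Q1=[] Q2=[]

Answer: P1(0-2) P2(2-4) P3(4-6) P4(6-8) P3(8-10) P3(10-12) P3(12-14) P3(14-16) P3(16-18) P3(18-19) P1(19-25) P2(25-28) P2(28-30) P4(30-32) P2(32-35) P2(35-37) P1(37-41)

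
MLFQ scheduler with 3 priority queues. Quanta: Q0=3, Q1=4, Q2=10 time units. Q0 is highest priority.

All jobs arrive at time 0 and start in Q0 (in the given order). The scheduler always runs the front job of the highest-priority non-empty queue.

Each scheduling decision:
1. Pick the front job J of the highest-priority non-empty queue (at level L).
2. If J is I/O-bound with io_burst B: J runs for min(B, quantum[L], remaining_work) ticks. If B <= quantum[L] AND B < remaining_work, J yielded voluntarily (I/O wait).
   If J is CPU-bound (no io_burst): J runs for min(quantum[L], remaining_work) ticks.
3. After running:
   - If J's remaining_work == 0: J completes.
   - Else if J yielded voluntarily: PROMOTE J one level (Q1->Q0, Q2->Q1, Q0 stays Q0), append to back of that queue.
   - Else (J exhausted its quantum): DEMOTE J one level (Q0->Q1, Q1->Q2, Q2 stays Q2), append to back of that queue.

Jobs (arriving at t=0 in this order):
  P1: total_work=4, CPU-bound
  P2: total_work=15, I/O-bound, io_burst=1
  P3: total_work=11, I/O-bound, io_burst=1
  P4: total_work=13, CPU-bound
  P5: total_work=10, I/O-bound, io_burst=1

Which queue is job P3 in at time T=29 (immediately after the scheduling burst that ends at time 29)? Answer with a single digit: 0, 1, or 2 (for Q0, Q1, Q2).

t=0-3: P1@Q0 runs 3, rem=1, quantum used, demote→Q1. Q0=[P2,P3,P4,P5] Q1=[P1] Q2=[]
t=3-4: P2@Q0 runs 1, rem=14, I/O yield, promote→Q0. Q0=[P3,P4,P5,P2] Q1=[P1] Q2=[]
t=4-5: P3@Q0 runs 1, rem=10, I/O yield, promote→Q0. Q0=[P4,P5,P2,P3] Q1=[P1] Q2=[]
t=5-8: P4@Q0 runs 3, rem=10, quantum used, demote→Q1. Q0=[P5,P2,P3] Q1=[P1,P4] Q2=[]
t=8-9: P5@Q0 runs 1, rem=9, I/O yield, promote→Q0. Q0=[P2,P3,P5] Q1=[P1,P4] Q2=[]
t=9-10: P2@Q0 runs 1, rem=13, I/O yield, promote→Q0. Q0=[P3,P5,P2] Q1=[P1,P4] Q2=[]
t=10-11: P3@Q0 runs 1, rem=9, I/O yield, promote→Q0. Q0=[P5,P2,P3] Q1=[P1,P4] Q2=[]
t=11-12: P5@Q0 runs 1, rem=8, I/O yield, promote→Q0. Q0=[P2,P3,P5] Q1=[P1,P4] Q2=[]
t=12-13: P2@Q0 runs 1, rem=12, I/O yield, promote→Q0. Q0=[P3,P5,P2] Q1=[P1,P4] Q2=[]
t=13-14: P3@Q0 runs 1, rem=8, I/O yield, promote→Q0. Q0=[P5,P2,P3] Q1=[P1,P4] Q2=[]
t=14-15: P5@Q0 runs 1, rem=7, I/O yield, promote→Q0. Q0=[P2,P3,P5] Q1=[P1,P4] Q2=[]
t=15-16: P2@Q0 runs 1, rem=11, I/O yield, promote→Q0. Q0=[P3,P5,P2] Q1=[P1,P4] Q2=[]
t=16-17: P3@Q0 runs 1, rem=7, I/O yield, promote→Q0. Q0=[P5,P2,P3] Q1=[P1,P4] Q2=[]
t=17-18: P5@Q0 runs 1, rem=6, I/O yield, promote→Q0. Q0=[P2,P3,P5] Q1=[P1,P4] Q2=[]
t=18-19: P2@Q0 runs 1, rem=10, I/O yield, promote→Q0. Q0=[P3,P5,P2] Q1=[P1,P4] Q2=[]
t=19-20: P3@Q0 runs 1, rem=6, I/O yield, promote→Q0. Q0=[P5,P2,P3] Q1=[P1,P4] Q2=[]
t=20-21: P5@Q0 runs 1, rem=5, I/O yield, promote→Q0. Q0=[P2,P3,P5] Q1=[P1,P4] Q2=[]
t=21-22: P2@Q0 runs 1, rem=9, I/O yield, promote→Q0. Q0=[P3,P5,P2] Q1=[P1,P4] Q2=[]
t=22-23: P3@Q0 runs 1, rem=5, I/O yield, promote→Q0. Q0=[P5,P2,P3] Q1=[P1,P4] Q2=[]
t=23-24: P5@Q0 runs 1, rem=4, I/O yield, promote→Q0. Q0=[P2,P3,P5] Q1=[P1,P4] Q2=[]
t=24-25: P2@Q0 runs 1, rem=8, I/O yield, promote→Q0. Q0=[P3,P5,P2] Q1=[P1,P4] Q2=[]
t=25-26: P3@Q0 runs 1, rem=4, I/O yield, promote→Q0. Q0=[P5,P2,P3] Q1=[P1,P4] Q2=[]
t=26-27: P5@Q0 runs 1, rem=3, I/O yield, promote→Q0. Q0=[P2,P3,P5] Q1=[P1,P4] Q2=[]
t=27-28: P2@Q0 runs 1, rem=7, I/O yield, promote→Q0. Q0=[P3,P5,P2] Q1=[P1,P4] Q2=[]
t=28-29: P3@Q0 runs 1, rem=3, I/O yield, promote→Q0. Q0=[P5,P2,P3] Q1=[P1,P4] Q2=[]
t=29-30: P5@Q0 runs 1, rem=2, I/O yield, promote→Q0. Q0=[P2,P3,P5] Q1=[P1,P4] Q2=[]
t=30-31: P2@Q0 runs 1, rem=6, I/O yield, promote→Q0. Q0=[P3,P5,P2] Q1=[P1,P4] Q2=[]
t=31-32: P3@Q0 runs 1, rem=2, I/O yield, promote→Q0. Q0=[P5,P2,P3] Q1=[P1,P4] Q2=[]
t=32-33: P5@Q0 runs 1, rem=1, I/O yield, promote→Q0. Q0=[P2,P3,P5] Q1=[P1,P4] Q2=[]
t=33-34: P2@Q0 runs 1, rem=5, I/O yield, promote→Q0. Q0=[P3,P5,P2] Q1=[P1,P4] Q2=[]
t=34-35: P3@Q0 runs 1, rem=1, I/O yield, promote→Q0. Q0=[P5,P2,P3] Q1=[P1,P4] Q2=[]
t=35-36: P5@Q0 runs 1, rem=0, completes. Q0=[P2,P3] Q1=[P1,P4] Q2=[]
t=36-37: P2@Q0 runs 1, rem=4, I/O yield, promote→Q0. Q0=[P3,P2] Q1=[P1,P4] Q2=[]
t=37-38: P3@Q0 runs 1, rem=0, completes. Q0=[P2] Q1=[P1,P4] Q2=[]
t=38-39: P2@Q0 runs 1, rem=3, I/O yield, promote→Q0. Q0=[P2] Q1=[P1,P4] Q2=[]
t=39-40: P2@Q0 runs 1, rem=2, I/O yield, promote→Q0. Q0=[P2] Q1=[P1,P4] Q2=[]
t=40-41: P2@Q0 runs 1, rem=1, I/O yield, promote→Q0. Q0=[P2] Q1=[P1,P4] Q2=[]
t=41-42: P2@Q0 runs 1, rem=0, completes. Q0=[] Q1=[P1,P4] Q2=[]
t=42-43: P1@Q1 runs 1, rem=0, completes. Q0=[] Q1=[P4] Q2=[]
t=43-47: P4@Q1 runs 4, rem=6, quantum used, demote→Q2. Q0=[] Q1=[] Q2=[P4]
t=47-53: P4@Q2 runs 6, rem=0, completes. Q0=[] Q1=[] Q2=[]

Answer: 0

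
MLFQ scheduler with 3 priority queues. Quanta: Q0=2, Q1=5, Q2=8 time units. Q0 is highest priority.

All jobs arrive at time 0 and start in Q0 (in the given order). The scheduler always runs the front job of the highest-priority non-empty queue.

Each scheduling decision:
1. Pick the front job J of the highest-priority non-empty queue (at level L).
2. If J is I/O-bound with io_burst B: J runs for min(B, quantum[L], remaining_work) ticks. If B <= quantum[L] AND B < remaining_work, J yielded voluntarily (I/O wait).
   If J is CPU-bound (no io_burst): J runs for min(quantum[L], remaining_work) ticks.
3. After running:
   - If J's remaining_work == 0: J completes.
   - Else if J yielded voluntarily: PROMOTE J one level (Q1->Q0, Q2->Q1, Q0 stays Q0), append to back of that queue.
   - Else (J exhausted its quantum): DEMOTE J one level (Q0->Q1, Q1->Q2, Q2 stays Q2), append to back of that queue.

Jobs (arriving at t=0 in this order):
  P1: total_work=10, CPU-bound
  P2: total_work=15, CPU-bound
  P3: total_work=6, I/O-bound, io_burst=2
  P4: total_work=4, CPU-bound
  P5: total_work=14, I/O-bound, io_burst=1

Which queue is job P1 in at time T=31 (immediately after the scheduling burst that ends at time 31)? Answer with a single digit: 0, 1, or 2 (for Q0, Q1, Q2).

t=0-2: P1@Q0 runs 2, rem=8, quantum used, demote→Q1. Q0=[P2,P3,P4,P5] Q1=[P1] Q2=[]
t=2-4: P2@Q0 runs 2, rem=13, quantum used, demote→Q1. Q0=[P3,P4,P5] Q1=[P1,P2] Q2=[]
t=4-6: P3@Q0 runs 2, rem=4, I/O yield, promote→Q0. Q0=[P4,P5,P3] Q1=[P1,P2] Q2=[]
t=6-8: P4@Q0 runs 2, rem=2, quantum used, demote→Q1. Q0=[P5,P3] Q1=[P1,P2,P4] Q2=[]
t=8-9: P5@Q0 runs 1, rem=13, I/O yield, promote→Q0. Q0=[P3,P5] Q1=[P1,P2,P4] Q2=[]
t=9-11: P3@Q0 runs 2, rem=2, I/O yield, promote→Q0. Q0=[P5,P3] Q1=[P1,P2,P4] Q2=[]
t=11-12: P5@Q0 runs 1, rem=12, I/O yield, promote→Q0. Q0=[P3,P5] Q1=[P1,P2,P4] Q2=[]
t=12-14: P3@Q0 runs 2, rem=0, completes. Q0=[P5] Q1=[P1,P2,P4] Q2=[]
t=14-15: P5@Q0 runs 1, rem=11, I/O yield, promote→Q0. Q0=[P5] Q1=[P1,P2,P4] Q2=[]
t=15-16: P5@Q0 runs 1, rem=10, I/O yield, promote→Q0. Q0=[P5] Q1=[P1,P2,P4] Q2=[]
t=16-17: P5@Q0 runs 1, rem=9, I/O yield, promote→Q0. Q0=[P5] Q1=[P1,P2,P4] Q2=[]
t=17-18: P5@Q0 runs 1, rem=8, I/O yield, promote→Q0. Q0=[P5] Q1=[P1,P2,P4] Q2=[]
t=18-19: P5@Q0 runs 1, rem=7, I/O yield, promote→Q0. Q0=[P5] Q1=[P1,P2,P4] Q2=[]
t=19-20: P5@Q0 runs 1, rem=6, I/O yield, promote→Q0. Q0=[P5] Q1=[P1,P2,P4] Q2=[]
t=20-21: P5@Q0 runs 1, rem=5, I/O yield, promote→Q0. Q0=[P5] Q1=[P1,P2,P4] Q2=[]
t=21-22: P5@Q0 runs 1, rem=4, I/O yield, promote→Q0. Q0=[P5] Q1=[P1,P2,P4] Q2=[]
t=22-23: P5@Q0 runs 1, rem=3, I/O yield, promote→Q0. Q0=[P5] Q1=[P1,P2,P4] Q2=[]
t=23-24: P5@Q0 runs 1, rem=2, I/O yield, promote→Q0. Q0=[P5] Q1=[P1,P2,P4] Q2=[]
t=24-25: P5@Q0 runs 1, rem=1, I/O yield, promote→Q0. Q0=[P5] Q1=[P1,P2,P4] Q2=[]
t=25-26: P5@Q0 runs 1, rem=0, completes. Q0=[] Q1=[P1,P2,P4] Q2=[]
t=26-31: P1@Q1 runs 5, rem=3, quantum used, demote→Q2. Q0=[] Q1=[P2,P4] Q2=[P1]
t=31-36: P2@Q1 runs 5, rem=8, quantum used, demote→Q2. Q0=[] Q1=[P4] Q2=[P1,P2]
t=36-38: P4@Q1 runs 2, rem=0, completes. Q0=[] Q1=[] Q2=[P1,P2]
t=38-41: P1@Q2 runs 3, rem=0, completes. Q0=[] Q1=[] Q2=[P2]
t=41-49: P2@Q2 runs 8, rem=0, completes. Q0=[] Q1=[] Q2=[]

Answer: 2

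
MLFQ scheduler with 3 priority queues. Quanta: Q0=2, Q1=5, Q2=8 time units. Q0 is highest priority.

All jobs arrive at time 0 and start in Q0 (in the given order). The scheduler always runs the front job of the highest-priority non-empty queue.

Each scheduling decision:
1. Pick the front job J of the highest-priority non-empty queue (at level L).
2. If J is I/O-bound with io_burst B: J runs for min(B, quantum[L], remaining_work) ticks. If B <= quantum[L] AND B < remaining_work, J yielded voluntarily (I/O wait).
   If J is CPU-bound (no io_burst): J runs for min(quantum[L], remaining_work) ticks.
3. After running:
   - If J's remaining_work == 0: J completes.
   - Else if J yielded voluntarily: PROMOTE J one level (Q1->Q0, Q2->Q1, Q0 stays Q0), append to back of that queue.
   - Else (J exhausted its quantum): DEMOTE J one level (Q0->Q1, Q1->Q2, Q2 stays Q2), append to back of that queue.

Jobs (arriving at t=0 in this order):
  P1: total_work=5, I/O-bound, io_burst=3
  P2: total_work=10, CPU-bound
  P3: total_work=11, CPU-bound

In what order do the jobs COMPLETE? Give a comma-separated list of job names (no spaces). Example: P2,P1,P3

Answer: P1,P2,P3

Derivation:
t=0-2: P1@Q0 runs 2, rem=3, quantum used, demote→Q1. Q0=[P2,P3] Q1=[P1] Q2=[]
t=2-4: P2@Q0 runs 2, rem=8, quantum used, demote→Q1. Q0=[P3] Q1=[P1,P2] Q2=[]
t=4-6: P3@Q0 runs 2, rem=9, quantum used, demote→Q1. Q0=[] Q1=[P1,P2,P3] Q2=[]
t=6-9: P1@Q1 runs 3, rem=0, completes. Q0=[] Q1=[P2,P3] Q2=[]
t=9-14: P2@Q1 runs 5, rem=3, quantum used, demote→Q2. Q0=[] Q1=[P3] Q2=[P2]
t=14-19: P3@Q1 runs 5, rem=4, quantum used, demote→Q2. Q0=[] Q1=[] Q2=[P2,P3]
t=19-22: P2@Q2 runs 3, rem=0, completes. Q0=[] Q1=[] Q2=[P3]
t=22-26: P3@Q2 runs 4, rem=0, completes. Q0=[] Q1=[] Q2=[]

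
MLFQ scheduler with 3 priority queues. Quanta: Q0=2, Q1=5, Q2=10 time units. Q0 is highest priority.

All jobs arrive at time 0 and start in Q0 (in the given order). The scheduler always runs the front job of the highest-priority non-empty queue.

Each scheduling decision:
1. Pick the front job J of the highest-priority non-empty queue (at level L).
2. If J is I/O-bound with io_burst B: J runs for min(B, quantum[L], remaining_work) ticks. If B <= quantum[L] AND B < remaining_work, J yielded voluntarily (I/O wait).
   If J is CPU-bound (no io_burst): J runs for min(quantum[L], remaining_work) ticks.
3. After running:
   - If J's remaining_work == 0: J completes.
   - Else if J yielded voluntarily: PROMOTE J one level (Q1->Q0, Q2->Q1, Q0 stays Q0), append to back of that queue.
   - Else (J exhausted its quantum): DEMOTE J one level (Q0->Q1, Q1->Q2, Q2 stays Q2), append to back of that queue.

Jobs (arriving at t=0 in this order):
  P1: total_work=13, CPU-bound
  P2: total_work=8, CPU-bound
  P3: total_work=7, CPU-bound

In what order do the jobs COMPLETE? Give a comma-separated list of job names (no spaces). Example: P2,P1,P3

Answer: P3,P1,P2

Derivation:
t=0-2: P1@Q0 runs 2, rem=11, quantum used, demote→Q1. Q0=[P2,P3] Q1=[P1] Q2=[]
t=2-4: P2@Q0 runs 2, rem=6, quantum used, demote→Q1. Q0=[P3] Q1=[P1,P2] Q2=[]
t=4-6: P3@Q0 runs 2, rem=5, quantum used, demote→Q1. Q0=[] Q1=[P1,P2,P3] Q2=[]
t=6-11: P1@Q1 runs 5, rem=6, quantum used, demote→Q2. Q0=[] Q1=[P2,P3] Q2=[P1]
t=11-16: P2@Q1 runs 5, rem=1, quantum used, demote→Q2. Q0=[] Q1=[P3] Q2=[P1,P2]
t=16-21: P3@Q1 runs 5, rem=0, completes. Q0=[] Q1=[] Q2=[P1,P2]
t=21-27: P1@Q2 runs 6, rem=0, completes. Q0=[] Q1=[] Q2=[P2]
t=27-28: P2@Q2 runs 1, rem=0, completes. Q0=[] Q1=[] Q2=[]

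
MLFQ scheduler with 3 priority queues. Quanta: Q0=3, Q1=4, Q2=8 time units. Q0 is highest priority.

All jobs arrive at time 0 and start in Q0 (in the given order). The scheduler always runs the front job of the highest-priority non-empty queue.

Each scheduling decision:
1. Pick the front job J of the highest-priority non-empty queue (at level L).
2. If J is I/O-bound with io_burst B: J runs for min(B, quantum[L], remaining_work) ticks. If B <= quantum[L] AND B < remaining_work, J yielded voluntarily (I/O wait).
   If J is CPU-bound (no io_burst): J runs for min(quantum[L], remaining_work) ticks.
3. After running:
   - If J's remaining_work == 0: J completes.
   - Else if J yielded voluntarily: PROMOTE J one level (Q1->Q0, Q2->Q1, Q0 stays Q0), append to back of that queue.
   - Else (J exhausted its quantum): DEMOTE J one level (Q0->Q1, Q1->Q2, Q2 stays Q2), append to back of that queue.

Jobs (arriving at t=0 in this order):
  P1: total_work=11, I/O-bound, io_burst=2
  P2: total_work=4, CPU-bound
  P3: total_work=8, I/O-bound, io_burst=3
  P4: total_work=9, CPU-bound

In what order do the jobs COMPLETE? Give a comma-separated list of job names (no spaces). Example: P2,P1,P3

t=0-2: P1@Q0 runs 2, rem=9, I/O yield, promote→Q0. Q0=[P2,P3,P4,P1] Q1=[] Q2=[]
t=2-5: P2@Q0 runs 3, rem=1, quantum used, demote→Q1. Q0=[P3,P4,P1] Q1=[P2] Q2=[]
t=5-8: P3@Q0 runs 3, rem=5, I/O yield, promote→Q0. Q0=[P4,P1,P3] Q1=[P2] Q2=[]
t=8-11: P4@Q0 runs 3, rem=6, quantum used, demote→Q1. Q0=[P1,P3] Q1=[P2,P4] Q2=[]
t=11-13: P1@Q0 runs 2, rem=7, I/O yield, promote→Q0. Q0=[P3,P1] Q1=[P2,P4] Q2=[]
t=13-16: P3@Q0 runs 3, rem=2, I/O yield, promote→Q0. Q0=[P1,P3] Q1=[P2,P4] Q2=[]
t=16-18: P1@Q0 runs 2, rem=5, I/O yield, promote→Q0. Q0=[P3,P1] Q1=[P2,P4] Q2=[]
t=18-20: P3@Q0 runs 2, rem=0, completes. Q0=[P1] Q1=[P2,P4] Q2=[]
t=20-22: P1@Q0 runs 2, rem=3, I/O yield, promote→Q0. Q0=[P1] Q1=[P2,P4] Q2=[]
t=22-24: P1@Q0 runs 2, rem=1, I/O yield, promote→Q0. Q0=[P1] Q1=[P2,P4] Q2=[]
t=24-25: P1@Q0 runs 1, rem=0, completes. Q0=[] Q1=[P2,P4] Q2=[]
t=25-26: P2@Q1 runs 1, rem=0, completes. Q0=[] Q1=[P4] Q2=[]
t=26-30: P4@Q1 runs 4, rem=2, quantum used, demote→Q2. Q0=[] Q1=[] Q2=[P4]
t=30-32: P4@Q2 runs 2, rem=0, completes. Q0=[] Q1=[] Q2=[]

Answer: P3,P1,P2,P4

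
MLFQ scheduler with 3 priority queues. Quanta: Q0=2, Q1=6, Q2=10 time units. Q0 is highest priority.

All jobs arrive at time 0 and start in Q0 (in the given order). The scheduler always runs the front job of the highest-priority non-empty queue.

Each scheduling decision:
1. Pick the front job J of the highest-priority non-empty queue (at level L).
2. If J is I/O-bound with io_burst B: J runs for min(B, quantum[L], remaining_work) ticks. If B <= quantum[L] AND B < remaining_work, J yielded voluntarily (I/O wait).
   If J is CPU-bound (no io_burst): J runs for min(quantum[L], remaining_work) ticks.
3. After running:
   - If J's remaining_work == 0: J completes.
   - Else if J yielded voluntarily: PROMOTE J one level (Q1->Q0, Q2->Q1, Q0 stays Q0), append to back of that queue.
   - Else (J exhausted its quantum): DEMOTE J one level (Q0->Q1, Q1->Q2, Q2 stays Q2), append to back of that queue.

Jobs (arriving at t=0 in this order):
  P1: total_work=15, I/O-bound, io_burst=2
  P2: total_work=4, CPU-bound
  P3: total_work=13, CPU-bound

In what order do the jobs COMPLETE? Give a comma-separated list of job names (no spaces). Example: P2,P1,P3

t=0-2: P1@Q0 runs 2, rem=13, I/O yield, promote→Q0. Q0=[P2,P3,P1] Q1=[] Q2=[]
t=2-4: P2@Q0 runs 2, rem=2, quantum used, demote→Q1. Q0=[P3,P1] Q1=[P2] Q2=[]
t=4-6: P3@Q0 runs 2, rem=11, quantum used, demote→Q1. Q0=[P1] Q1=[P2,P3] Q2=[]
t=6-8: P1@Q0 runs 2, rem=11, I/O yield, promote→Q0. Q0=[P1] Q1=[P2,P3] Q2=[]
t=8-10: P1@Q0 runs 2, rem=9, I/O yield, promote→Q0. Q0=[P1] Q1=[P2,P3] Q2=[]
t=10-12: P1@Q0 runs 2, rem=7, I/O yield, promote→Q0. Q0=[P1] Q1=[P2,P3] Q2=[]
t=12-14: P1@Q0 runs 2, rem=5, I/O yield, promote→Q0. Q0=[P1] Q1=[P2,P3] Q2=[]
t=14-16: P1@Q0 runs 2, rem=3, I/O yield, promote→Q0. Q0=[P1] Q1=[P2,P3] Q2=[]
t=16-18: P1@Q0 runs 2, rem=1, I/O yield, promote→Q0. Q0=[P1] Q1=[P2,P3] Q2=[]
t=18-19: P1@Q0 runs 1, rem=0, completes. Q0=[] Q1=[P2,P3] Q2=[]
t=19-21: P2@Q1 runs 2, rem=0, completes. Q0=[] Q1=[P3] Q2=[]
t=21-27: P3@Q1 runs 6, rem=5, quantum used, demote→Q2. Q0=[] Q1=[] Q2=[P3]
t=27-32: P3@Q2 runs 5, rem=0, completes. Q0=[] Q1=[] Q2=[]

Answer: P1,P2,P3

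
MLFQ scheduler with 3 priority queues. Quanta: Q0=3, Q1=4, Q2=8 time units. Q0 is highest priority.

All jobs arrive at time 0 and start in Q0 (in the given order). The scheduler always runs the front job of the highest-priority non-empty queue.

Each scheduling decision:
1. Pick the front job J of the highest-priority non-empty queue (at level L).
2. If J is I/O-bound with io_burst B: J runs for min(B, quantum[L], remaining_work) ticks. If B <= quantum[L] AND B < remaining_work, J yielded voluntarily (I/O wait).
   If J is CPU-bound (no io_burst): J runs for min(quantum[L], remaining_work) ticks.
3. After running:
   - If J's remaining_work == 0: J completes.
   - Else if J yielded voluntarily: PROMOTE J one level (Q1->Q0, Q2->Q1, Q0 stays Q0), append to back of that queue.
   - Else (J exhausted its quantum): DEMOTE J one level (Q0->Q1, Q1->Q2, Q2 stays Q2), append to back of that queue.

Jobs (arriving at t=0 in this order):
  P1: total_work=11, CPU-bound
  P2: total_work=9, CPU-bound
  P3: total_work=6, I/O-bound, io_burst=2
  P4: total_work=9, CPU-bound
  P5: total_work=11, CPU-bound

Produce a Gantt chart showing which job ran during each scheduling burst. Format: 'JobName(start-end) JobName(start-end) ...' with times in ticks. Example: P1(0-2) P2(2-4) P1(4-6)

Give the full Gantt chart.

Answer: P1(0-3) P2(3-6) P3(6-8) P4(8-11) P5(11-14) P3(14-16) P3(16-18) P1(18-22) P2(22-26) P4(26-30) P5(30-34) P1(34-38) P2(38-40) P4(40-42) P5(42-46)

Derivation:
t=0-3: P1@Q0 runs 3, rem=8, quantum used, demote→Q1. Q0=[P2,P3,P4,P5] Q1=[P1] Q2=[]
t=3-6: P2@Q0 runs 3, rem=6, quantum used, demote→Q1. Q0=[P3,P4,P5] Q1=[P1,P2] Q2=[]
t=6-8: P3@Q0 runs 2, rem=4, I/O yield, promote→Q0. Q0=[P4,P5,P3] Q1=[P1,P2] Q2=[]
t=8-11: P4@Q0 runs 3, rem=6, quantum used, demote→Q1. Q0=[P5,P3] Q1=[P1,P2,P4] Q2=[]
t=11-14: P5@Q0 runs 3, rem=8, quantum used, demote→Q1. Q0=[P3] Q1=[P1,P2,P4,P5] Q2=[]
t=14-16: P3@Q0 runs 2, rem=2, I/O yield, promote→Q0. Q0=[P3] Q1=[P1,P2,P4,P5] Q2=[]
t=16-18: P3@Q0 runs 2, rem=0, completes. Q0=[] Q1=[P1,P2,P4,P5] Q2=[]
t=18-22: P1@Q1 runs 4, rem=4, quantum used, demote→Q2. Q0=[] Q1=[P2,P4,P5] Q2=[P1]
t=22-26: P2@Q1 runs 4, rem=2, quantum used, demote→Q2. Q0=[] Q1=[P4,P5] Q2=[P1,P2]
t=26-30: P4@Q1 runs 4, rem=2, quantum used, demote→Q2. Q0=[] Q1=[P5] Q2=[P1,P2,P4]
t=30-34: P5@Q1 runs 4, rem=4, quantum used, demote→Q2. Q0=[] Q1=[] Q2=[P1,P2,P4,P5]
t=34-38: P1@Q2 runs 4, rem=0, completes. Q0=[] Q1=[] Q2=[P2,P4,P5]
t=38-40: P2@Q2 runs 2, rem=0, completes. Q0=[] Q1=[] Q2=[P4,P5]
t=40-42: P4@Q2 runs 2, rem=0, completes. Q0=[] Q1=[] Q2=[P5]
t=42-46: P5@Q2 runs 4, rem=0, completes. Q0=[] Q1=[] Q2=[]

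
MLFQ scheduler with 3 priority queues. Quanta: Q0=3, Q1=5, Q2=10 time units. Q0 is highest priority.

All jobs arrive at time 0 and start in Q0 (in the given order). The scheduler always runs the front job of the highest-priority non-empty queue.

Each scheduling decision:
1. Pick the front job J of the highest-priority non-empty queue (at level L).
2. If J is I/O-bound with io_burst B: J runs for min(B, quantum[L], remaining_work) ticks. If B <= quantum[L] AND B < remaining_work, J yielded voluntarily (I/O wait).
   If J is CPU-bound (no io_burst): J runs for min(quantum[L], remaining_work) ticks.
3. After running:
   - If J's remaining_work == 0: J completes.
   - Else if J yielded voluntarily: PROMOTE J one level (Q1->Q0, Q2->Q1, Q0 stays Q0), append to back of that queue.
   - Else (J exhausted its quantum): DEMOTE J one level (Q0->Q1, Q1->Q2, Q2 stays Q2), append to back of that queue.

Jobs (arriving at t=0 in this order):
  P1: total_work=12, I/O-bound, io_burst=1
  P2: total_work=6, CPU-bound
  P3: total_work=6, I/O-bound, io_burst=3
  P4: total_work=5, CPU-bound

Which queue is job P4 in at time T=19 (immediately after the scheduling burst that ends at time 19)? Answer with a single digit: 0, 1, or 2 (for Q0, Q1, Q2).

Answer: 1

Derivation:
t=0-1: P1@Q0 runs 1, rem=11, I/O yield, promote→Q0. Q0=[P2,P3,P4,P1] Q1=[] Q2=[]
t=1-4: P2@Q0 runs 3, rem=3, quantum used, demote→Q1. Q0=[P3,P4,P1] Q1=[P2] Q2=[]
t=4-7: P3@Q0 runs 3, rem=3, I/O yield, promote→Q0. Q0=[P4,P1,P3] Q1=[P2] Q2=[]
t=7-10: P4@Q0 runs 3, rem=2, quantum used, demote→Q1. Q0=[P1,P3] Q1=[P2,P4] Q2=[]
t=10-11: P1@Q0 runs 1, rem=10, I/O yield, promote→Q0. Q0=[P3,P1] Q1=[P2,P4] Q2=[]
t=11-14: P3@Q0 runs 3, rem=0, completes. Q0=[P1] Q1=[P2,P4] Q2=[]
t=14-15: P1@Q0 runs 1, rem=9, I/O yield, promote→Q0. Q0=[P1] Q1=[P2,P4] Q2=[]
t=15-16: P1@Q0 runs 1, rem=8, I/O yield, promote→Q0. Q0=[P1] Q1=[P2,P4] Q2=[]
t=16-17: P1@Q0 runs 1, rem=7, I/O yield, promote→Q0. Q0=[P1] Q1=[P2,P4] Q2=[]
t=17-18: P1@Q0 runs 1, rem=6, I/O yield, promote→Q0. Q0=[P1] Q1=[P2,P4] Q2=[]
t=18-19: P1@Q0 runs 1, rem=5, I/O yield, promote→Q0. Q0=[P1] Q1=[P2,P4] Q2=[]
t=19-20: P1@Q0 runs 1, rem=4, I/O yield, promote→Q0. Q0=[P1] Q1=[P2,P4] Q2=[]
t=20-21: P1@Q0 runs 1, rem=3, I/O yield, promote→Q0. Q0=[P1] Q1=[P2,P4] Q2=[]
t=21-22: P1@Q0 runs 1, rem=2, I/O yield, promote→Q0. Q0=[P1] Q1=[P2,P4] Q2=[]
t=22-23: P1@Q0 runs 1, rem=1, I/O yield, promote→Q0. Q0=[P1] Q1=[P2,P4] Q2=[]
t=23-24: P1@Q0 runs 1, rem=0, completes. Q0=[] Q1=[P2,P4] Q2=[]
t=24-27: P2@Q1 runs 3, rem=0, completes. Q0=[] Q1=[P4] Q2=[]
t=27-29: P4@Q1 runs 2, rem=0, completes. Q0=[] Q1=[] Q2=[]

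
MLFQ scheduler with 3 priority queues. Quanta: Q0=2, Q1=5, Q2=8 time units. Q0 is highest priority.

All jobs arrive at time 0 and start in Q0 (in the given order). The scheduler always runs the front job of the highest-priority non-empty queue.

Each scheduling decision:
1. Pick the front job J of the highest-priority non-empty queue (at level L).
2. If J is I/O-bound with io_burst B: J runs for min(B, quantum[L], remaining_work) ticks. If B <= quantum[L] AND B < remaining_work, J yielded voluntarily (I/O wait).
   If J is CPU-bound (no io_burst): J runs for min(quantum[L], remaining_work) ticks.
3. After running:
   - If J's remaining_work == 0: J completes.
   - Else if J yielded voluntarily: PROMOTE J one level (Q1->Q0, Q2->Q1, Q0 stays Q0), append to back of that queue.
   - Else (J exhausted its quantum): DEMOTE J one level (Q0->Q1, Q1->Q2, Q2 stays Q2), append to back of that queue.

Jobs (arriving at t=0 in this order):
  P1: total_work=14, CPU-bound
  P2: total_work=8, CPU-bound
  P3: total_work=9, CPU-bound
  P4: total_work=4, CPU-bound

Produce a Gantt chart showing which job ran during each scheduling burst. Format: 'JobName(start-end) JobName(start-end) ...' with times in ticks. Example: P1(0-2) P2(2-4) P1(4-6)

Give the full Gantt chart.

Answer: P1(0-2) P2(2-4) P3(4-6) P4(6-8) P1(8-13) P2(13-18) P3(18-23) P4(23-25) P1(25-32) P2(32-33) P3(33-35)

Derivation:
t=0-2: P1@Q0 runs 2, rem=12, quantum used, demote→Q1. Q0=[P2,P3,P4] Q1=[P1] Q2=[]
t=2-4: P2@Q0 runs 2, rem=6, quantum used, demote→Q1. Q0=[P3,P4] Q1=[P1,P2] Q2=[]
t=4-6: P3@Q0 runs 2, rem=7, quantum used, demote→Q1. Q0=[P4] Q1=[P1,P2,P3] Q2=[]
t=6-8: P4@Q0 runs 2, rem=2, quantum used, demote→Q1. Q0=[] Q1=[P1,P2,P3,P4] Q2=[]
t=8-13: P1@Q1 runs 5, rem=7, quantum used, demote→Q2. Q0=[] Q1=[P2,P3,P4] Q2=[P1]
t=13-18: P2@Q1 runs 5, rem=1, quantum used, demote→Q2. Q0=[] Q1=[P3,P4] Q2=[P1,P2]
t=18-23: P3@Q1 runs 5, rem=2, quantum used, demote→Q2. Q0=[] Q1=[P4] Q2=[P1,P2,P3]
t=23-25: P4@Q1 runs 2, rem=0, completes. Q0=[] Q1=[] Q2=[P1,P2,P3]
t=25-32: P1@Q2 runs 7, rem=0, completes. Q0=[] Q1=[] Q2=[P2,P3]
t=32-33: P2@Q2 runs 1, rem=0, completes. Q0=[] Q1=[] Q2=[P3]
t=33-35: P3@Q2 runs 2, rem=0, completes. Q0=[] Q1=[] Q2=[]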